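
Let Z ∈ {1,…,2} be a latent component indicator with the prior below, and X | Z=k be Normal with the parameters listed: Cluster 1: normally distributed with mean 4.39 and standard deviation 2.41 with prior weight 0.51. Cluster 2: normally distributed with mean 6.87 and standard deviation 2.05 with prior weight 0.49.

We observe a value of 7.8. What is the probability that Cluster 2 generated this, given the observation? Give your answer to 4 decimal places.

0.7350

By Bayes' theorem, P(k | x) = π_k f_k(x) / Σ_j π_j f_j(x).
Component likelihoods at x = 7.8:
  L_1 = 0.060835
  L_2 = 0.175576
Unnormalised posteriors:
  π_1·L_1 = 0.51 × 0.060835 = 0.0310259
  π_2·L_2 = 0.49 × 0.175576 = 0.0860324
Marginal: 0.0310259 + 0.0860324 = 0.117058
P(Cluster 2 | x) ≈ 0.7350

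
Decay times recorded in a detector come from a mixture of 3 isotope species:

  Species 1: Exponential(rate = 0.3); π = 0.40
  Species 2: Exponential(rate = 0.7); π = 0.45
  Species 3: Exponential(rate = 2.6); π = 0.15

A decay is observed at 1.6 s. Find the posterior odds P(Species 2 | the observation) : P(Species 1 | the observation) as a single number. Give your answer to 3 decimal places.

1.384

Only the two components matter; the odds are (π_i f_i(x)) / (π_j f_j(x)).
Exponential densities:
  f_1 = 0.3·e^(−0.3·1.6) = 0.3·e^(−0.4800) = 0.185635
  f_2 = 0.7·e^(−0.7·1.6) = 0.7·e^(−1.1200) = 0.228396
  f_3 = 2.6·e^(−2.6·1.6) = 2.6·e^(−4.1600) = 0.0405797
Posterior odds = (π_2·f_2) / (π_1·f_1) = (0.45·0.228396) / (0.40·0.185635) = 0.102778 / 0.074254 ≈ 1.384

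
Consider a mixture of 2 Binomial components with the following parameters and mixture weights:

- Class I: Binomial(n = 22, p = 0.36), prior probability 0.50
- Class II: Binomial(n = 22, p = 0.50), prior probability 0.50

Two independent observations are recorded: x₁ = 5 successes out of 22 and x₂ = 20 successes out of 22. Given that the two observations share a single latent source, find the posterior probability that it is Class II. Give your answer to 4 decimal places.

P(component k | x) = π_k·f_k(x) / marginal(x), where marginal(x) = Σ_j π_j·f_j(x).
Since both observations come from the same component, the likelihood for component k is f_k(x₁)·f_k(x₂).
  f_I = [0.08074] × [1.2648e-07] = 1.0212e-08
  f_II = [0.00627851] × [5.50747e-05] = 3.45787e-07
Unnormalised posteriors:
  π_I·f_I = 0.50 × 1.0212e-08 = 5.106e-09
  π_II·f_II = 0.50 × 3.45787e-07 = 1.72894e-07
Denominator: 5.106e-09 + 1.72894e-07 = 1.78e-07
P(Class II | x₁, x₂) = 1.72894e-07 / 1.78e-07 ≈ 0.9713

0.9713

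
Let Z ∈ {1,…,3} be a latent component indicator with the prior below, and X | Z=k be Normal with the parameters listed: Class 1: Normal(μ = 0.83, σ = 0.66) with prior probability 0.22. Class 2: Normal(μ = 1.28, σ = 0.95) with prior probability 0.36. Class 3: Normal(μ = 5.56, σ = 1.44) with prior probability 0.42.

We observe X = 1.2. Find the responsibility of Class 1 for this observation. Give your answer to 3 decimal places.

The responsibility of component k is w_k f_k(x) divided by Σ_j w_j f_j(x).
Evaluate each component's likelihood at the observed value:
  f_1 = 0.516561
  f_2 = 0.418453
  f_3 = 0.0028305
Prior × likelihood for each component:
  w_1·f_1 = 0.22 × 0.516561 = 0.113643
  w_2·f_2 = 0.36 × 0.418453 = 0.150643
  w_3·f_3 = 0.42 × 0.0028305 = 0.00118881
Evidence: 0.113643 + 0.150643 + 0.00118881 = 0.265475
P(Class 1 | x) = 0.113643 / 0.265475 ≈ 0.428

0.428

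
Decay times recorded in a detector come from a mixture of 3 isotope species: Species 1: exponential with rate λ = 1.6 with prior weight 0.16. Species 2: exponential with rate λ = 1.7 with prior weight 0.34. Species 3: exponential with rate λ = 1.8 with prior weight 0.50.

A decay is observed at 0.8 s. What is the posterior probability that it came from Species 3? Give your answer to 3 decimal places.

Apply Bayes' rule: the posterior for each component is proportional to its prior times its likelihood at x.
Exponential densities:
  L_1 = 1.6·e^(−1.6·0.8) = 1.6·e^(−1.2800) = 0.44486
  L_2 = 1.7·e^(−1.7·0.8) = 1.7·e^(−1.3600) = 0.436323
  L_3 = 1.8·e^(−1.8·0.8) = 1.8·e^(−1.4400) = 0.42647
Multiply by the mixture weights:
  P(Z=1)·L_1 = 0.16 × 0.44486 = 0.0711775
  P(Z=2)·L_2 = 0.34 × 0.436323 = 0.14835
  P(Z=3)·L_3 = 0.50 × 0.42647 = 0.213235
Sum: 0.0711775 + 0.14835 + 0.213235 = 0.432762
Responsibility of Species 3: 0.213235 / 0.432762 ≈ 0.493

0.493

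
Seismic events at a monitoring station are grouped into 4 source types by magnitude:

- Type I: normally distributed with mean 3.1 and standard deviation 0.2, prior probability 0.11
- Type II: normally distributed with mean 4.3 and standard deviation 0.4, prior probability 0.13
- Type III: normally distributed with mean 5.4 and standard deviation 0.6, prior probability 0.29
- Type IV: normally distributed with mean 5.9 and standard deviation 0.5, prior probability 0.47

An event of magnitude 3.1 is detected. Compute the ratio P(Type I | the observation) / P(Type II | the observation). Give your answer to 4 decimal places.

Since P(k|x) ∝ w_k f_k(x), the posterior odds are w_i f_i(x) / (w_j f_j(x)).
Normal densities:
  L_I = 1.99471
  L_II = 0.0110796
  L_III = 0.000428451
  L_IV = 1.23652e-07
0.219418 / 0.00144035 ≈ 152.3367

152.3367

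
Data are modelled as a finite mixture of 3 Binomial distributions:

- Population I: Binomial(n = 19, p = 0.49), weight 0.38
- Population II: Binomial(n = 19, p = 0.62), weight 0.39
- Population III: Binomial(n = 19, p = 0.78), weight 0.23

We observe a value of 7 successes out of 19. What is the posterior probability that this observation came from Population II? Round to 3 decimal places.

0.135

Apply Bayes' rule: the posterior for each component is proportional to its prior times its likelihood at x.
Evaluate each component's likelihood at the observed value:
  f_I = 0.105814
  f_II = 0.0160869
  f_III = 0.000113779
Multiply by the mixture weights:
  π_I·f_I = 0.38 × 0.105814 = 0.0402092
  π_II·f_II = 0.39 × 0.0160869 = 0.00627389
  π_III·f_III = 0.23 × 0.000113779 = 2.61691e-05
Marginal: 0.0402092 + 0.00627389 + 2.61691e-05 = 0.0465093
P(Population II | data) ≈ 0.135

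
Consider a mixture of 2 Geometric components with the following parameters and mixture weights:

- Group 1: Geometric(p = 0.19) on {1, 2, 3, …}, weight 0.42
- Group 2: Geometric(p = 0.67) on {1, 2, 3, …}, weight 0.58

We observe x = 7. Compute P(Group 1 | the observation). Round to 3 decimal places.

Apply Bayes' rule: the posterior for each component is proportional to its prior times its likelihood at x.
Component likelihoods at x = 7:
  f_1 = 0.0536616
  f_2 = 0.000865284
Prior × likelihood for each component:
  w_1·f_1 = 0.42 × 0.0536616 = 0.0225379
  w_2·f_2 = 0.58 × 0.000865284 = 0.000501864
Sum: 0.0225379 + 0.000501864 = 0.0230397
So the posterior for Group 1 is 0.0225379 / 0.0230397 ≈ 0.978.

0.978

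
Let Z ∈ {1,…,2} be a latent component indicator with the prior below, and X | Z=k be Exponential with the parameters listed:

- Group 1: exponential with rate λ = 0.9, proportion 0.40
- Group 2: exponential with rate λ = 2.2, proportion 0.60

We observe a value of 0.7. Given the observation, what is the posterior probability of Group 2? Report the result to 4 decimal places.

0.5961

The responsibility of component k is π_k f_k(x) divided by Σ_j π_j f_j(x).
Exponential densities:
  f_1 = 0.479333
  f_2 = 0.471638
Prior × likelihood for each component:
  π_1·f_1 = 0.40 × 0.479333 = 0.191733
  π_2·f_2 = 0.60 × 0.471638 = 0.282983
Denominator: 0.191733 + 0.282983 = 0.474716
So the posterior for Group 2 is 0.282983 / 0.474716 ≈ 0.5961.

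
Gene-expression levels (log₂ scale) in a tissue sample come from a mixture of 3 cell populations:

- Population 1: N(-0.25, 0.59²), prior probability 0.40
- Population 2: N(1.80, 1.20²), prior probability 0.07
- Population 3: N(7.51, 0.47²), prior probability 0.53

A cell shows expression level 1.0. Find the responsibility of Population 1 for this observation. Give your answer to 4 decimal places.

0.6061

Posterior ∝ prior × likelihood, so P(k | x) ∝ π_k f_k(x); normalise over all components.
Evaluate each component's likelihood at the observed value:
  L_1 = 0.0716736
  L_2 = 0.266207
  L_3 = 1.85646e-42
Weight by the priors:
  π_1·L_1 = 0.40 × 0.0716736 = 0.0286695
  π_2·L_2 = 0.07 × 0.266207 = 0.0186345
  π_3·L_3 = 0.53 × 1.85646e-42 = 9.83926e-43
Normaliser: 0.0286695 + 0.0186345 + 9.83926e-43 = 0.0473039
P(Population 1 | 1.0) ≈ 0.6061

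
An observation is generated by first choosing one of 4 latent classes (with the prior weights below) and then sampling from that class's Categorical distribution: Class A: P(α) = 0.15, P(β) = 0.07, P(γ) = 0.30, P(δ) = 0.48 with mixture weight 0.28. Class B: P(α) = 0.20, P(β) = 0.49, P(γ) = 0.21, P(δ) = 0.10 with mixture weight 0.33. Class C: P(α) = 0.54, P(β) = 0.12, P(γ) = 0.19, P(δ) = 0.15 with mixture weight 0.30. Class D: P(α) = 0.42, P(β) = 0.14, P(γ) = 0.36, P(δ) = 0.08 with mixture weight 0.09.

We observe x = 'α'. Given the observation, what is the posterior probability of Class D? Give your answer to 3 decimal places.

0.123

The responsibility of component k is π_k f_k(x) divided by Σ_j π_j f_j(x).
Evaluate each component's likelihood at the observed value:
  f_A = P(α | comp) = 0.15
  f_B = P(α | comp) = 0.20
  f_C = P(α | comp) = 0.54
  f_D = P(α | comp) = 0.42
Unnormalised posteriors:
  π_A·f_A = 0.28 × 0.15 = 0.042
  π_B·f_B = 0.33 × 0.2 = 0.066
  π_C·f_C = 0.30 × 0.54 = 0.162
  π_D·f_D = 0.09 × 0.42 = 0.0378
Sum: 0.042 + 0.066 + 0.162 + 0.0378 = 0.3078
P(Class D | x) ≈ 0.123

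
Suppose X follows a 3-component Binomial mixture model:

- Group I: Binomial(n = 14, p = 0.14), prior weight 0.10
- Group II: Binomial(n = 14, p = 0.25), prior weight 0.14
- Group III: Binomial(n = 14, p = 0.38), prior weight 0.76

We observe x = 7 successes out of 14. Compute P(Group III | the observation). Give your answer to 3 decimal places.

Apply Bayes' rule: the posterior for each component is proportional to its prior times its likelihood at x.
Component likelihoods at x = 7 successes out of 14:
  L_I = 0.00125873
  L_II = 0.0279612
  L_III = 0.138285
Unnormalised posteriors:
  P(Z=I)·L_I = 0.10 × 0.00125873 = 0.000125873
  P(Z=II)·L_II = 0.14 × 0.0279612 = 0.00391457
  P(Z=III)·L_III = 0.76 × 0.138285 = 0.105096
Sum: 0.000125873 + 0.00391457 + 0.105096 = 0.109137
P(Group III | 7 successes out of 14) ≈ 0.963

0.963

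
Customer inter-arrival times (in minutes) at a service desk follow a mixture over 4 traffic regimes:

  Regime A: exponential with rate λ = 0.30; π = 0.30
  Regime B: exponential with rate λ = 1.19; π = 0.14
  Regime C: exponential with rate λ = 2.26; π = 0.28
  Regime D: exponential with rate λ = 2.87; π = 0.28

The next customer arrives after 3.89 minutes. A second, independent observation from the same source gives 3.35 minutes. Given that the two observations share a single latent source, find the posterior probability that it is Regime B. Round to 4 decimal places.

Apply Bayes' rule: the posterior for each component is proportional to its prior times its likelihood at x.
Since both observations come from the same component, the likelihood for component k is f_k(x₁)·f_k(x₂).
  p_A = [0.30·e^(−0.30·3.89) = 0.30·e^(−1.1670) = 0.0933898] × [0.109813] = 0.0102555
  p_B = [1.19·e^(−1.19·3.89) = 1.19·e^(−4.6291) = 0.0116186] × [0.0220918] = 0.000256677
  p_C = [2.26·e^(−2.26·3.89) = 2.26·e^(−8.7914) = 0.000343599] × [0.0011643] = 4.00052e-07
  p_D = [2.87·e^(−2.87·3.89) = 2.87·e^(−11.1643) = 4.06713e-05] × [0.000191583] = 7.79194e-09
Weight by the priors:
  P(Z=A)·p_A = 0.30 × 0.0102555 = 0.00307664
  P(Z=B)·p_B = 0.14 × 0.000256677 = 3.59347e-05
  P(Z=C)·p_C = 0.28 × 4.00052e-07 = 1.12015e-07
  P(Z=D)·p_D = 0.28 × 7.79194e-09 = 2.18174e-09
Normaliser: 0.00307664 + 3.59347e-05 + 1.12015e-07 + 2.18174e-09 = 0.00311269
Responsibility of Regime B: 3.59347e-05 / 0.00311269 ≈ 0.0115

0.0115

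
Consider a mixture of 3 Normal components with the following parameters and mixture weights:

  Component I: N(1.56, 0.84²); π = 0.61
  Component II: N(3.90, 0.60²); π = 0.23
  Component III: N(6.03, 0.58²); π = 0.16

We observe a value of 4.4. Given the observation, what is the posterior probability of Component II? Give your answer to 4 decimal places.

0.9723

Posterior ∝ prior × likelihood, so P(k | x) ∝ P(Z=k) f_k(x); normalise over all components.
Normal densities:
  L_I = (1/(0.84·√(2π)))·exp(−(4.4−1.56)²/(2·0.84²)) = 0.474931·exp(-5.71542) = 0.00156479
  L_II = (1/(0.60·√(2π)))·exp(−(4.4−3.90)²/(2·0.60²)) = 0.664904·exp(-0.34722) = 0.469853
  L_III = (1/(0.58·√(2π)))·exp(−(4.4−6.03)²/(2·0.58²)) = 0.687832·exp(-3.94902) = 0.013257
Unnormalised posteriors:
  P(Z=I)·L_I = 0.61 × 0.00156479 = 0.000954521
  P(Z=II)·L_II = 0.23 × 0.469853 = 0.108066
  P(Z=III)·L_III = 0.16 × 0.013257 = 0.00212112
Normaliser: 0.000954521 + 0.108066 + 0.00212112 = 0.111142
Responsibility of Component II: 0.108066 / 0.111142 ≈ 0.9723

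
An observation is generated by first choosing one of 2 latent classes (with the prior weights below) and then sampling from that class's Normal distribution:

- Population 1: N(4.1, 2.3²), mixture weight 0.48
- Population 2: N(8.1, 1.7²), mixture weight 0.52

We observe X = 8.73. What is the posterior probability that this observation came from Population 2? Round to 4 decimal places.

Apply Bayes' rule: the posterior for each component is proportional to its prior times its likelihood at x.
Component likelihoods at x = 8.73:
  p_1 = 0.0228679
  p_2 = 0.219098
Weight by the priors:
  w_1·p_1 = 0.48 × 0.0228679 = 0.0109766
  w_2·p_2 = 0.52 × 0.219098 = 0.113931
Sum: 0.0109766 + 0.113931 = 0.124908
So the posterior for Population 2 is 0.113931 / 0.124908 ≈ 0.9121.

0.9121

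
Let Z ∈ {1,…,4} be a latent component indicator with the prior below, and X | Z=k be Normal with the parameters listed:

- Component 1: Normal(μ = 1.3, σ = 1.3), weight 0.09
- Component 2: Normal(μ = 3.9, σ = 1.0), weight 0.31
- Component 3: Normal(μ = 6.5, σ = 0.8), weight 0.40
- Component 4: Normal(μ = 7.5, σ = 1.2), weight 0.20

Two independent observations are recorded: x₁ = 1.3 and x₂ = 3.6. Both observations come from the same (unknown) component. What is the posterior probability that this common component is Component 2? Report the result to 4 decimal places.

0.4754

The responsibility of component k is π_k f_k(x) divided by Σ_j π_j f_j(x).
Since both observations come from the same component, the likelihood for component k is f_k(x₁)·f_k(x₂).
  L_1 = [0.306879] × [0.064159] = 0.019689
  L_2 = [0.013583] × [0.381388] = 0.00518038
  L_3 = [3.33695e-10] × [0.000698827] = 2.33195e-13
  L_4 = [5.31011e-07] × [0.00169087] = 8.97873e-10
Prior × likelihood for each component:
  π_1·L_1 = 0.09 × 0.019689 = 0.00177201
  π_2·L_2 = 0.31 × 0.00518038 = 0.00160592
  π_3·L_3 = 0.40 × 2.33195e-13 = 9.32779e-14
  π_4·L_4 = 0.20 × 8.97873e-10 = 1.79575e-10
Sum: 0.00177201 + 0.00160592 + 9.32779e-14 + 1.79575e-10 = 0.00337793
P(Component 2 | x₁,x₂) ≈ 0.4754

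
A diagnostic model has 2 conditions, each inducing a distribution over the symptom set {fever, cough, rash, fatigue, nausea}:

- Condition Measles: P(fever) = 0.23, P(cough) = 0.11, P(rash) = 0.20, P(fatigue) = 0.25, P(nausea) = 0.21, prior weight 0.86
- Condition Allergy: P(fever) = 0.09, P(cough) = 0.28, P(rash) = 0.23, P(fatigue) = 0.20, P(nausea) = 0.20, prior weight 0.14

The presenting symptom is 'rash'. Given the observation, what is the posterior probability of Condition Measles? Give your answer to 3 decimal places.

Posterior ∝ prior × likelihood, so P(k | x) ∝ w_k f_k(x); normalise over all components.
Component likelihoods at x = 'rash':
  L_Measles = 0.2
  L_Allergy = 0.23
Unnormalised posteriors:
  w_Measles·L_Measles = 0.86 × 0.2 = 0.172
  w_Allergy·L_Allergy = 0.14 × 0.23 = 0.0322
Sum: 0.172 + 0.0322 = 0.2042
P(Condition Measles | the observation) = 0.172 / 0.2042 ≈ 0.842

0.842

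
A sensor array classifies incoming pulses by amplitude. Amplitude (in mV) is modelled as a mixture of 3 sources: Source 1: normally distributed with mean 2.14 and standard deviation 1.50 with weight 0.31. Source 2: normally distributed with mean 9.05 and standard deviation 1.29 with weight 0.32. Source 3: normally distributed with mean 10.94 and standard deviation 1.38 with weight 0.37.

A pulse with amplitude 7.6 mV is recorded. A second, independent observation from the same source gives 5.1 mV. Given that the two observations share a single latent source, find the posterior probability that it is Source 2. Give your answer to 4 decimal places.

0.9717

P(component k | x) = π_k·f_k(x) / marginal(x), where marginal(x) = Σ_j π_j·f_j(x).
Since both observations come from the same component, the likelihood for component k is f_k(x₁)·f_k(x₂).
  p_1 = [0.000352943] × [0.0379523] = 1.3395e-05
  p_2 = [0.164425] × [0.00284683] = 0.000468088
  p_3 = [0.0154534] × [3.73401e-05] = 5.77033e-07
Unnormalised posteriors:
  π_1·p_1 = 0.31 × 1.3395e-05 = 4.15245e-06
  π_2·p_2 = 0.32 × 0.000468088 = 0.000149788
  π_3·p_3 = 0.37 × 5.77033e-07 = 2.13502e-07
Evidence: 4.15245e-06 + 0.000149788 + 2.13502e-07 = 0.000154154
P(Source 2 | data) ≈ 0.9717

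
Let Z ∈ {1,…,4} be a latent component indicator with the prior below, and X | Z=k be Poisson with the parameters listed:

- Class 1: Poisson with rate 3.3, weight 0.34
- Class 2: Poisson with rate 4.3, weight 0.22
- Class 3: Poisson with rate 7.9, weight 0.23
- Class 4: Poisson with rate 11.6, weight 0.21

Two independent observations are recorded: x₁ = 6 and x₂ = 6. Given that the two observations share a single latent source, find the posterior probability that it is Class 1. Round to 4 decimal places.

By Bayes' theorem, P(k | x) = w_k f_k(x) / Σ_j w_j f_j(x).
Since both observations come from the same component, the likelihood for component k is f_k(x₁)·f_k(x₂).
  f_1 = [e^(−3.3)·3.3^6/6! = 0.0661575] × [0.0661575] = 0.00437682
  f_2 = [e^(−4.3)·4.3^6/6! = 0.119127] × [0.119127] = 0.0141914
  f_3 = [e^(−7.9)·7.9^6/6! = 0.125171] × [0.125171] = 0.0156678
  f_4 = [e^(−11.6)·11.6^6/6! = 0.031017] × [0.031017] = 0.000962053
Multiply by the mixture weights:
  w_1·f_1 = 0.34 × 0.00437682 = 0.00148812
  w_2·f_2 = 0.22 × 0.0141914 = 0.0031221
  w_3·f_3 = 0.23 × 0.0156678 = 0.00360359
  w_4·f_4 = 0.21 × 0.000962053 = 0.000202031
Marginal: 0.00148812 + 0.0031221 + 0.00360359 + 0.000202031 = 0.00841584
P(Class 1 | data) ≈ 0.1768

0.1768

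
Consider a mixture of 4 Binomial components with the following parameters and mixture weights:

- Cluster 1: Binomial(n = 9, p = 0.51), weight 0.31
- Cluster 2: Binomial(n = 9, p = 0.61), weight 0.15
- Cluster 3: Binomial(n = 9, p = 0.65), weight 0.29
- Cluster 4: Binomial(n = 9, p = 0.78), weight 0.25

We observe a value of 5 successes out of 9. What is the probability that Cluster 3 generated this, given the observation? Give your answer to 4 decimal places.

0.3188

The responsibility of component k is P(Z=k) f_k(x) divided by Σ_j P(Z=j) f_j(x).
Evaluate each component's likelihood at the observed value:
  f_1 = 0.250614
  f_2 = 0.246194
  f_3 = 0.219386
  f_4 = 0.0852186
Unnormalised posteriors:
  P(Z=1)·f_1 = 0.31 × 0.250614 = 0.0776904
  P(Z=2)·f_2 = 0.15 × 0.246194 = 0.0369292
  P(Z=3)·f_3 = 0.29 × 0.219386 = 0.063622
  P(Z=4)·f_4 = 0.25 × 0.0852186 = 0.0213046
Normaliser: 0.0776904 + 0.0369292 + 0.063622 + 0.0213046 = 0.199546
P(Cluster 3 | x) ≈ 0.3188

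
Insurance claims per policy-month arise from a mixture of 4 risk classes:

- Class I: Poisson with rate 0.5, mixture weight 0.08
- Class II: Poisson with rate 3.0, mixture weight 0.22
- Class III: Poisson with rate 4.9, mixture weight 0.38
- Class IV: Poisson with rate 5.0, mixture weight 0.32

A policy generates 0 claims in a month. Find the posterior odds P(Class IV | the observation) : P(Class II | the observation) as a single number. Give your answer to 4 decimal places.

0.1969

Since P(k|x) ∝ P(Z=k) f_k(x), the posterior odds are P(Z=i) f_i(x) / (P(Z=j) f_j(x)).
Evaluate each component's likelihood at the observed value:
  p_I = e^(−0.5)·0.5^0/0! = 0.606531
  p_II = e^(−3.0)·3.0^0/0! = 0.0497871
  p_III = e^(−4.9)·4.9^0/0! = 0.00744658
  p_IV = e^(−5.0)·5.0^0/0! = 0.00673795
Posterior odds = (P(Z=IV)·p_IV) / (P(Z=II)·p_II) = (0.32·0.00673795) / (0.22·0.0497871) = 0.00215614 / 0.0109532 ≈ 0.1969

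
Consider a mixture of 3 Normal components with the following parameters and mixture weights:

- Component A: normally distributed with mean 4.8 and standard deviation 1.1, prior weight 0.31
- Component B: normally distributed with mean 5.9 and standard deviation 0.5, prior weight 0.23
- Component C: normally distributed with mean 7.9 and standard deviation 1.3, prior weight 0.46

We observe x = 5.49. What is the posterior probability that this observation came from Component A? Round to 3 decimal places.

0.371

Posterior ∝ prior × likelihood, so P(k | x) ∝ w_k f_k(x); normalise over all components.
Component likelihoods at x = 5.49:
  L_A = 0.297904
  L_B = 0.570073
  L_C = 0.0550411
Prior × likelihood for each component:
  w_A·L_A = 0.31 × 0.297904 = 0.0923502
  w_B·L_B = 0.23 × 0.570073 = 0.131117
  w_C·L_C = 0.46 × 0.0550411 = 0.0253189
Sum: 0.0923502 + 0.131117 + 0.0253189 = 0.248786
Responsibility of Component A: 0.0923502 / 0.248786 ≈ 0.371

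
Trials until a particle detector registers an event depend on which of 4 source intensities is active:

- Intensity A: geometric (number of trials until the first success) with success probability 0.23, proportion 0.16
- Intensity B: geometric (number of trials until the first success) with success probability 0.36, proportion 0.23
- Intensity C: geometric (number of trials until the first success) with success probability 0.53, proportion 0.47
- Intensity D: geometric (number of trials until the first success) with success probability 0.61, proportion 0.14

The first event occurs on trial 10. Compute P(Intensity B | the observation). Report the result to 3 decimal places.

P(component k | x) = π_k·f_k(x) / marginal(x), where marginal(x) = Σ_j π_j·f_j(x).
Evaluate each component's likelihood at the observed value:
  L_A = 0.23·(1−0.23)^9 = 0.23·0.0951517 = 0.0218849
  L_B = 0.36·(1−0.36)^9 = 0.36·0.0180144 = 0.00648518
  L_C = 0.53·(1−0.53)^9 = 0.53·0.00111913 = 0.000593139
  L_D = 0.61·(1−0.61)^9 = 0.61·0.000208728 = 0.000127324
Weight by the priors:
  π_A·L_A = 0.16 × 0.0218849 = 0.00350158
  π_B·L_B = 0.23 × 0.00648518 = 0.00149159
  π_C·L_C = 0.47 × 0.000593139 = 0.000278775
  π_D·L_D = 0.14 × 0.000127324 = 1.78254e-05
Normaliser: 0.00350158 + 0.00149159 + 0.000278775 + 1.78254e-05 = 0.00528978
So the posterior for Intensity B is 0.00149159 / 0.00528978 ≈ 0.282.

0.282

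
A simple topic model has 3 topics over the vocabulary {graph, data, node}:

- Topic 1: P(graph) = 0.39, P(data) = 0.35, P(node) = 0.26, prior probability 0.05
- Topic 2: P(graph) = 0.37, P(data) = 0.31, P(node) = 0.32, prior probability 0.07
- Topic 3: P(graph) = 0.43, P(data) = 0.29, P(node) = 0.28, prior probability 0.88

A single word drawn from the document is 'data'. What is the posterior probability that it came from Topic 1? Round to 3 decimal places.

The responsibility of component k is π_k f_k(x) divided by Σ_j π_j f_j(x).
Component likelihoods at x = 'data':
  f_1 = 0.35
  f_2 = 0.31
  f_3 = 0.29
Prior × likelihood for each component:
  π_1·f_1 = 0.05 × 0.35 = 0.0175
  π_2·f_2 = 0.07 × 0.31 = 0.0217
  π_3·f_3 = 0.88 × 0.29 = 0.2552
Marginal: 0.0175 + 0.0217 + 0.2552 = 0.2944
P(Topic 1 | data) = 0.0175 / 0.2944 ≈ 0.059

0.059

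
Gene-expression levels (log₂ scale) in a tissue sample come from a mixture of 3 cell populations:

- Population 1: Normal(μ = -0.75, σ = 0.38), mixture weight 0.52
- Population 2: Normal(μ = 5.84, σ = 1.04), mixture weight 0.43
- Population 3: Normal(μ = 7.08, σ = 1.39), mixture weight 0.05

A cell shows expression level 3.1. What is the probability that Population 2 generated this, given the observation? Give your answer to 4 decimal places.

P(component k | x) = π_k·f_k(x) / marginal(x), where marginal(x) = Σ_j π_j·f_j(x).
Normal densities:
  L_1 = (1/(0.38·√(2π)))·exp(−(3.1−-0.75)²/(2·0.38²)) = 1.049848·exp(-51.32445) = 5.38521e-23
  L_2 = (1/(1.04·√(2π)))·exp(−(3.1−5.84)²/(2·1.04²)) = 0.383598·exp(-3.47060) = 0.0119293
  L_3 = (1/(1.39·√(2π)))·exp(−(3.1−7.08)²/(2·1.39²)) = 0.287009·exp(-4.09927) = 0.00475998
Unnormalised posteriors:
  π_1·L_1 = 0.52 × 5.38521e-23 = 2.80031e-23
  π_2·L_2 = 0.43 × 0.0119293 = 0.0051296
  π_3·L_3 = 0.05 × 0.00475998 = 0.000237999
Normaliser: 2.80031e-23 + 0.0051296 + 0.000237999 = 0.00536759
P(Population 2 | 3.1) ≈ 0.9557

0.9557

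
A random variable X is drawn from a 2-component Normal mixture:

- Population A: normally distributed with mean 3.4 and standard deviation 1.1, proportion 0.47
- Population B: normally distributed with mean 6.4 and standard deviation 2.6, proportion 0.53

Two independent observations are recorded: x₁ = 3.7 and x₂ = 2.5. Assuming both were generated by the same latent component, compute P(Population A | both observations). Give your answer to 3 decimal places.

0.947

Apply Bayes' rule: the posterior for each component is proportional to its prior times its likelihood at x.
Since both observations come from the same component, the likelihood for component k is f_k(x₁)·f_k(x₂).
  L_A = [(1/(1.1·√(2π)))·exp(−(3.7−3.4)²/(2·1.1²)) = 0.362675·exp(-0.03719) = 0.349435] × [0.25951] = 0.0906818
  L_B = [(1/(2.6·√(2π)))·exp(−(3.7−6.4)²/(2·2.6²)) = 0.153439·exp(-0.53920) = 0.089488] × [0.0498145] = 0.00445779
Prior × likelihood for each component:
  π_A·L_A = 0.47 × 0.0906818 = 0.0426205
  π_B·L_B = 0.53 × 0.00445779 = 0.00236263
Normaliser: 0.0426205 + 0.00236263 = 0.0449831
P(Population A | x₁, x₂) = 0.0426205 / 0.0449831 ≈ 0.947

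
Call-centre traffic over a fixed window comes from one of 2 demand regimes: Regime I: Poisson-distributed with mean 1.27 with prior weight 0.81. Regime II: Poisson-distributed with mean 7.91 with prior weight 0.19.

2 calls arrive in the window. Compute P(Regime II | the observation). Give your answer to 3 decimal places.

0.012

Posterior ∝ prior × likelihood, so P(k | x) ∝ π_k f_k(x); normalise over all components.
Poisson probabilities:
  p_I = e^(−1.27)·1.27^2/2! = 0.226477
  p_II = e^(−7.91)·7.91^2/2! = 0.011483
Prior × likelihood for each component:
  π_I·p_I = 0.81 × 0.226477 = 0.183446
  π_II·p_II = 0.19 × 0.011483 = 0.00218176
Evidence: 0.183446 + 0.00218176 = 0.185628
So the posterior for Regime II is 0.00218176 / 0.185628 ≈ 0.012.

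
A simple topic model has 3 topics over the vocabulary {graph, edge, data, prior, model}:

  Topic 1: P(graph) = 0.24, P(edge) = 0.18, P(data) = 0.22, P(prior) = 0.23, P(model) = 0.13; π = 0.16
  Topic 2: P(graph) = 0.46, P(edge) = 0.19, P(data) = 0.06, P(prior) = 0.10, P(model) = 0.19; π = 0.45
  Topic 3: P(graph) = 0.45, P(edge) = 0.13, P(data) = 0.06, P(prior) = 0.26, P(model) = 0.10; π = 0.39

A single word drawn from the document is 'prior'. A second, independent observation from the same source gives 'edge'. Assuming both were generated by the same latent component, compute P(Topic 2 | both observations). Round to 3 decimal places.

0.302

Posterior ∝ prior × likelihood, so P(k | x) ∝ w_k f_k(x); normalise over all components.
Since both observations come from the same component, the likelihood for component k is f_k(x₁)·f_k(x₂).
  f_1 = [P(prior | comp) = 0.23] × [0.18] = 0.0414
  f_2 = [P(prior | comp) = 0.10] × [0.19] = 0.019
  f_3 = [P(prior | comp) = 0.26] × [0.13] = 0.0338
Prior × likelihood for each component:
  w_1·f_1 = 0.16 × 0.0414 = 0.006624
  w_2·f_2 = 0.45 × 0.019 = 0.00855
  w_3·f_3 = 0.39 × 0.0338 = 0.013182
Sum: 0.006624 + 0.00855 + 0.013182 = 0.028356
So the posterior for Topic 2 is 0.00855 / 0.028356 ≈ 0.302.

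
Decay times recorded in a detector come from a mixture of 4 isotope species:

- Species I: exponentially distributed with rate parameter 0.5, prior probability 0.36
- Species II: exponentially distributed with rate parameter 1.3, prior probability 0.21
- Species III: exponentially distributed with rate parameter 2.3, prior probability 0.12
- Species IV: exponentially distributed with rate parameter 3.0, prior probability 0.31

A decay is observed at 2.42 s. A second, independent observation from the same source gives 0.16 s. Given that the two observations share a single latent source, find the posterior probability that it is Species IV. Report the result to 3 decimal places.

0.030

P(component k | x) = π_k·f_k(x) / marginal(x), where marginal(x) = Σ_j π_j·f_j(x).
Since both observations come from the same component, the likelihood for component k is f_k(x₁)·f_k(x₂).
  p_I = [0.5·e^(−0.5·2.42) = 0.5·e^(−1.2100) = 0.149099] × [0.461558] = 0.0688177
  p_II = [1.3·e^(−1.3·2.42) = 1.3·e^(−3.1460) = 0.055931] × [1.05587] = 0.0590559
  p_III = [2.3·e^(−2.3·2.42) = 2.3·e^(−5.5660) = 0.00879923] × [1.59187] = 0.0140072
  p_IV = [3.0·e^(−3.0·2.42) = 3.0·e^(−7.2600) = 0.00210932] × [1.85635] = 0.00391564
Unnormalised posteriors:
  π_I·p_I = 0.36 × 0.0688177 = 0.0247744
  π_II·p_II = 0.21 × 0.0590559 = 0.0124017
  π_III·p_III = 0.12 × 0.0140072 = 0.00168087
  π_IV·p_IV = 0.31 × 0.00391564 = 0.00121385
Evidence: 0.0247744 + 0.0124017 + 0.00168087 + 0.00121385 = 0.0400708
P(Species IV | data) = 0.00121385 / 0.0400708 ≈ 0.030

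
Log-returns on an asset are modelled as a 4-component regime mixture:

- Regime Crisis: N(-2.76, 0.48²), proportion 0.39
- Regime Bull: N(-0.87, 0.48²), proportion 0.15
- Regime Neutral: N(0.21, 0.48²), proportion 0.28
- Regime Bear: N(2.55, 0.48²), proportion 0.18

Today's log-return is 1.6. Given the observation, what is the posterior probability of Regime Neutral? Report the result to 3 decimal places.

0.143

The responsibility of component k is w_k f_k(x) divided by Σ_j w_j f_j(x).
Evaluate each component's likelihood at the observed value:
  p_Crisis = (1/(0.48·√(2π)))·exp(−(1.6−-2.76)²/(2·0.48²)) = 0.831130·exp(-41.25347) = 1.00812e-18
  p_Bull = (1/(0.48·√(2π)))·exp(−(1.6−-0.87)²/(2·0.48²)) = 0.831130·exp(-13.23980) = 1.47808e-06
  p_Neutral = (1/(0.48·√(2π)))·exp(−(1.6−0.21)²/(2·0.48²)) = 0.831130·exp(-4.19293) = 0.0125518
  p_Bear = (1/(0.48·√(2π)))·exp(−(1.6−2.55)²/(2·0.48²)) = 0.831130·exp(-1.95855) = 0.117241
Unnormalised posteriors:
  w_Crisis·p_Crisis = 0.39 × 1.00812e-18 = 3.93168e-19
  w_Bull·p_Bull = 0.15 × 1.47808e-06 = 2.21711e-07
  w_Neutral·p_Neutral = 0.28 × 0.0125518 = 0.00351449
  w_Bear·p_Bear = 0.18 × 0.117241 = 0.0211035
Marginal: 3.93168e-19 + 2.21711e-07 + 0.00351449 + 0.0211035 = 0.0246182
Responsibility of Regime Neutral: 0.00351449 / 0.0246182 ≈ 0.143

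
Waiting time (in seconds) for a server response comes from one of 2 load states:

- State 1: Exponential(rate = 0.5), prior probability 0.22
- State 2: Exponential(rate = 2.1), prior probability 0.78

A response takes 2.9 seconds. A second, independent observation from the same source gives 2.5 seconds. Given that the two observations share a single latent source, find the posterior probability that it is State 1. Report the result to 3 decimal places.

Apply Bayes' rule: the posterior for each component is proportional to its prior times its likelihood at x.
Since both observations come from the same component, the likelihood for component k is f_k(x₁)·f_k(x₂).
  L_1 = [0.117285] × [0.143252] = 0.0168014
  L_2 = [0.00475736] × [0.0110198] = 5.24251e-05
Unnormalised posteriors:
  π_1·L_1 = 0.22 × 0.0168014 = 0.0036963
  π_2·L_2 = 0.78 × 5.24251e-05 = 4.08916e-05
Marginal: 0.0036963 + 4.08916e-05 = 0.00373719
So the posterior for State 1 is 0.0036963 / 0.00373719 ≈ 0.989.

0.989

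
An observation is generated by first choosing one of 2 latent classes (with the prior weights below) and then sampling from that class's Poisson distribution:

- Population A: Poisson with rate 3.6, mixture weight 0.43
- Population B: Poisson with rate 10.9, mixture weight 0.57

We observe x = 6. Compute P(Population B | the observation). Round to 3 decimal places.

The responsibility of component k is P(Z=k) f_k(x) divided by Σ_j P(Z=j) f_j(x).
Poisson probabilities:
  p_A = e^(−3.6)·3.6^6/6! = 0.0826081
  p_B = e^(−10.9)·10.9^6/6! = 0.0429949
Unnormalised posteriors:
  P(Z=A)·p_A = 0.43 × 0.0826081 = 0.0355215
  P(Z=B)·p_B = 0.57 × 0.0429949 = 0.0245071
Evidence: 0.0355215 + 0.0245071 = 0.0600285
Responsibility of Population B: 0.0245071 / 0.0600285 ≈ 0.408

0.408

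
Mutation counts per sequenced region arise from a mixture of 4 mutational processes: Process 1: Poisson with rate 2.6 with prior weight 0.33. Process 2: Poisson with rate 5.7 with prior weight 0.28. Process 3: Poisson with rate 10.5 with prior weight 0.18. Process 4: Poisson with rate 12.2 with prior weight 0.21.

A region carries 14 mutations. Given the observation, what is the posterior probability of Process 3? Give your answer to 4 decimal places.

0.3599

The responsibility of component k is π_k f_k(x) divided by Σ_j π_j f_j(x).
Component likelihoods at x = 14 mutations:
  p_1 = e^(−2.6)·2.6^14/14! = 5.49608e-07
  p_2 = e^(−5.7)·5.7^14/14! = 0.00146677
  p_3 = e^(−10.5)·10.5^14/14! = 0.0625388
  p_4 = e^(−12.2)·12.2^14/14! = 0.0933763
Prior × likelihood for each component:
  π_1·p_1 = 0.33 × 5.49608e-07 = 1.81371e-07
  π_2·p_2 = 0.28 × 0.00146677 = 0.000410695
  π_3·p_3 = 0.18 × 0.0625388 = 0.011257
  π_4·p_4 = 0.21 × 0.0933763 = 0.019609
Denominator: 1.81371e-07 + 0.000410695 + 0.011257 + 0.019609 = 0.0312769
So the posterior for Process 3 is 0.011257 / 0.0312769 ≈ 0.3599.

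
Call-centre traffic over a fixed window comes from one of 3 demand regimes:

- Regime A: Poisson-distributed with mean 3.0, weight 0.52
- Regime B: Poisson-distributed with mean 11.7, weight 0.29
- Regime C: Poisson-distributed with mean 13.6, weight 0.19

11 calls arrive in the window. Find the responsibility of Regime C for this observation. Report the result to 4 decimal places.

By Bayes' theorem, P(k | x) = w_k f_k(x) / Σ_j w_j f_j(x).
Component likelihoods at x = 11 calls:
  L_A = 0.00022095
  L_B = 0.116854
  L_C = 0.0914887
Unnormalised posteriors:
  w_A·L_A = 0.52 × 0.00022095 = 0.000114894
  w_B·L_B = 0.29 × 0.116854 = 0.0338876
  w_C·L_C = 0.19 × 0.0914887 = 0.0173828
Denominator: 0.000114894 + 0.0338876 + 0.0173828 = 0.0513854
Responsibility of Regime C: 0.0173828 / 0.0513854 ≈ 0.3383

0.3383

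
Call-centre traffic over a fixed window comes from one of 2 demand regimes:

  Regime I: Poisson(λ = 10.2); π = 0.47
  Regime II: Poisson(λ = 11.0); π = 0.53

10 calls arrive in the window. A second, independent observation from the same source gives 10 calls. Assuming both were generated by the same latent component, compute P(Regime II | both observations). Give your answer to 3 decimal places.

0.508

P(component k | x) = π_k·f_k(x) / marginal(x), where marginal(x) = Σ_j π_j·f_j(x).
Since both observations come from the same component, the likelihood for component k is f_k(x₁)·f_k(x₂).
  L_I = [0.124863] × [0.124863] = 0.0155909
  L_II = [0.119378] × [0.119378] = 0.0142511
Multiply by the mixture weights:
  π_I·L_I = 0.47 × 0.0155909 = 0.0073277
  π_II·L_II = 0.53 × 0.0142511 = 0.00755309
Denominator: 0.0073277 + 0.00755309 = 0.0148808
Responsibility of Regime II: 0.00755309 / 0.0148808 ≈ 0.508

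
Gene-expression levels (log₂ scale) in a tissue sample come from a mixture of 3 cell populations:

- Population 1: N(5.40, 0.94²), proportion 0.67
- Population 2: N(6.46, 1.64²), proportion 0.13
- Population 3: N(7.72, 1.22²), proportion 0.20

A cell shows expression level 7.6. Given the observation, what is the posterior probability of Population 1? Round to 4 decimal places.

P(component k | x) = P(Z=k)·f_k(x) / marginal(x), where marginal(x) = Σ_j P(Z=j)·f_j(x).
Normal densities:
  L_1 = (1/(0.94·√(2π)))·exp(−(7.6−5.40)²/(2·0.94²)) = 0.424407·exp(-2.73880) = 0.0274371
  L_2 = (1/(1.64·√(2π)))·exp(−(7.6−6.46)²/(2·1.64²)) = 0.243257·exp(-0.24160) = 0.191048
  L_3 = (1/(1.22·√(2π)))·exp(−(7.6−7.72)²/(2·1.22²)) = 0.327002·exp(-0.00484) = 0.325424
Weight by the priors:
  P(Z=1)·L_1 = 0.67 × 0.0274371 = 0.0183829
  P(Z=2)·L_2 = 0.13 × 0.191048 = 0.0248362
  P(Z=3)·L_3 = 0.20 × 0.325424 = 0.0650848
Marginal: 0.0183829 + 0.0248362 + 0.0650848 = 0.108304
Responsibility of Population 1: 0.0183829 / 0.108304 ≈ 0.1697

0.1697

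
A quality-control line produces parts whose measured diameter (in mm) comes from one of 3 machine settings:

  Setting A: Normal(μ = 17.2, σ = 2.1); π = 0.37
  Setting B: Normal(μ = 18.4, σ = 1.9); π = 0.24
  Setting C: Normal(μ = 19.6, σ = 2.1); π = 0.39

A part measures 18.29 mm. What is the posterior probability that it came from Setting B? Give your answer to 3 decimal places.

0.291

P(component k | x) = P(Z=k)·f_k(x) / marginal(x), where marginal(x) = Σ_j P(Z=j)·f_j(x).
Normal densities:
  f_A = (1/(2.1·√(2π)))·exp(−(18.29−17.2)²/(2·2.1²)) = 0.189973·exp(-0.13471) = 0.166031
  f_B = (1/(1.9·√(2π)))·exp(−(18.29−18.4)²/(2·1.9²)) = 0.209970·exp(-0.00168) = 0.209618
  f_C = (1/(2.1·√(2π)))·exp(−(18.29−19.6)²/(2·2.1²)) = 0.189973·exp(-0.19457) = 0.156383
Unnormalised posteriors:
  P(Z=A)·f_A = 0.37 × 0.166031 = 0.0614314
  P(Z=B)·f_B = 0.24 × 0.209618 = 0.0503083
  P(Z=C)·f_C = 0.39 × 0.156383 = 0.0609895
Sum: 0.0614314 + 0.0503083 + 0.0609895 = 0.172729
P(Setting B | 18.29 mm) ≈ 0.291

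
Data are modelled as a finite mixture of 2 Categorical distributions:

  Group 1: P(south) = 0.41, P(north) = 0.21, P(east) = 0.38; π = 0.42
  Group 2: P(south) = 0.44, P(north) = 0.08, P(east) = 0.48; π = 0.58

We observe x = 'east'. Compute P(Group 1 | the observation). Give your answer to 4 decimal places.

Posterior ∝ prior × likelihood, so P(k | x) ∝ π_k f_k(x); normalise over all components.
Evaluate each component's likelihood at the observed value:
  L_1 = 0.38
  L_2 = 0.48
Multiply by the mixture weights:
  π_1·L_1 = 0.42 × 0.38 = 0.1596
  π_2·L_2 = 0.58 × 0.48 = 0.2784
Denominator: 0.1596 + 0.2784 = 0.438
P(Group 1 | the observation) ≈ 0.3644

0.3644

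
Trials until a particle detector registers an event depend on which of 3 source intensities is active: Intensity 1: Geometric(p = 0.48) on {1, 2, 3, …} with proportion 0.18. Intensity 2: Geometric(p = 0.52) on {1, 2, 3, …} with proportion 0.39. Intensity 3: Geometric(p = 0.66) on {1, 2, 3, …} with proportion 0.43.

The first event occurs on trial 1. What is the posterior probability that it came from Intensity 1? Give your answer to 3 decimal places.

0.151

The responsibility of component k is π_k f_k(x) divided by Σ_j π_j f_j(x).
Geometric probabilities:
  f_1 = 0.48·(1−0.48)^0 = 0.48·1 = 0.48
  f_2 = 0.52·(1−0.52)^0 = 0.52·1 = 0.52
  f_3 = 0.66·(1−0.66)^0 = 0.66·1 = 0.66
Multiply by the mixture weights:
  π_1·f_1 = 0.18 × 0.48 = 0.0864
  π_2·f_2 = 0.39 × 0.52 = 0.2028
  π_3·f_3 = 0.43 × 0.66 = 0.2838
Normaliser: 0.0864 + 0.2028 + 0.2838 = 0.573
P(Intensity 1 | data) = 0.0864 / 0.573 ≈ 0.151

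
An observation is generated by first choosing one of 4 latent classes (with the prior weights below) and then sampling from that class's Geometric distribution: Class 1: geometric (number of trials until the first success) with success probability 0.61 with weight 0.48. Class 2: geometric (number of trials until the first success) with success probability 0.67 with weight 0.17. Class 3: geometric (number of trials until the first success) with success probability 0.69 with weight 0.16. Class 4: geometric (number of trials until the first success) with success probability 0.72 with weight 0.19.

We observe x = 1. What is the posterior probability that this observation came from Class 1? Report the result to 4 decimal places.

P(component k | x) = π_k·f_k(x) / marginal(x), where marginal(x) = Σ_j π_j·f_j(x).
Evaluate each component's likelihood at the observed value:
  f_1 = 0.61·(1−0.61)^0 = 0.61·1 = 0.61
  f_2 = 0.67·(1−0.67)^0 = 0.67·1 = 0.67
  f_3 = 0.69·(1−0.69)^0 = 0.69·1 = 0.69
  f_4 = 0.72·(1−0.72)^0 = 0.72·1 = 0.72
Multiply by the mixture weights:
  π_1·f_1 = 0.48 × 0.61 = 0.2928
  π_2·f_2 = 0.17 × 0.67 = 0.1139
  π_3·f_3 = 0.16 × 0.69 = 0.1104
  π_4·f_4 = 0.19 × 0.72 = 0.1368
Evidence: 0.2928 + 0.1139 + 0.1104 + 0.1368 = 0.6539
P(Class 1 | x) = 0.2928 / 0.6539 ≈ 0.4478

0.4478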